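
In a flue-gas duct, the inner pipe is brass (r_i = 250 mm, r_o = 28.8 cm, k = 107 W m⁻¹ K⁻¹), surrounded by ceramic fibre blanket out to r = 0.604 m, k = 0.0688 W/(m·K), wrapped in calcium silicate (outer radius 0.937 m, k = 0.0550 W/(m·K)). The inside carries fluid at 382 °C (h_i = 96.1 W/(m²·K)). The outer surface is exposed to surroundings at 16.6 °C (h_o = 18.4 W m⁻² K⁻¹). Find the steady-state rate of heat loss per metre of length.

Q' = 122 W/m

Treat each layer as a resistance in series:
  R'_conv,in = 1/(2πr h) = 1/(2π·0.250·96.1) = 0.006625 m·K/W
  R'_brass = ln(0.288/0.250)/(2πk) = 0.1415/(2π·107) = 2.105×10^-4 m·K/W
  R'_ceramic fibre blanket = ln(0.604/0.288)/(2πk) = 0.7406/(2π·0.0688) = 1.713 m·K/W
  R'_calcium silicate = ln(0.937/0.604)/(2πk) = 0.4391/(2π·0.0550) = 1.271 m·K/W
  R'_conv,out = 1/(2πr h) = 1/(2π·0.937·18.4) = 0.009231 m·K/W
ΣR = 0.006625 + 2.105×10^-4 + 1.713 + 1.271 + 0.009231 = 3.000 m·K/W
Q' = ΔT/ΣR = (382 °C − 16.6 °C)/3.000 = 122 W/m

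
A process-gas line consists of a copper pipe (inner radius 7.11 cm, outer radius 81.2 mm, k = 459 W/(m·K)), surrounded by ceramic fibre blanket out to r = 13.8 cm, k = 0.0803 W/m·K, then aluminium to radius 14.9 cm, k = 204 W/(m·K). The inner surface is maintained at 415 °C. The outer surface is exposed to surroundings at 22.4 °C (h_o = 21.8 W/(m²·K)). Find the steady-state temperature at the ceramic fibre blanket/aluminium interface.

T = 39.9 °C

Resistance network (inner→outer):
  R'_copper = ln(0.0812/0.0711)/(2πk) = 0.1328/(2π·459) = 4.606×10^-5 m·K/W
  R'_ceramic fibre blanket = ln(0.138/0.0812)/(2πk) = 0.5303/(2π·0.0803) = 1.051 m·K/W
  R'_aluminium = ln(0.149/0.138)/(2πk) = 0.07669/(2π·204) = 5.983×10^-5 m·K/W
  R'_conv,out = 1/(2πr h) = 1/(2π·0.149·21.8) = 0.04900 m·K/W
ΣR = 4.606×10^-5 + 1.051 + 5.983×10^-5 + 0.04900 = 1.100 m·K/W
Q' = ΔT/ΣR = (415 °C − 22.4 °C)/1.100 = 356.9 W/m
From the inner boundary to the ceramic fibre blanket/aluminium interface, ΣR_partial = 1.051 m·K/W.
T_interface = T_in − Q'·ΣR_partial = 415 °C − (356.9)(1.051) = 39.9 °C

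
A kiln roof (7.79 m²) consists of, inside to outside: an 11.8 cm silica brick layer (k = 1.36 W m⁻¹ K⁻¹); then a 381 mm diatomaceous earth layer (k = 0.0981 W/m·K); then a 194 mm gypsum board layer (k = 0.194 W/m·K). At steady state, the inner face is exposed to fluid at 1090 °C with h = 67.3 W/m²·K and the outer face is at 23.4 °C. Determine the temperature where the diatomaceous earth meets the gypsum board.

T = 237 °C

Series thermal resistances, inner to outer:
  R_conv,in = 1/(hA) = 1/(67.3·7.79) = 0.001907 K/W
  R_silica brick = L/(kA) = 0.118/(1.36·7.79) = 0.01114 K/W
  R_diatomaceous earth = L/(kA) = 0.381/(0.0981·7.79) = 0.4986 K/W
  R_gypsum board = L/(kA) = 0.194/(0.194·7.79) = 0.1284 K/W
ΣR = 0.001907 + 0.01114 + 0.4986 + 0.1284 = 0.6400 K/W
Q = ΔT/ΣR = (1090 °C − 23.4 °C)/0.6400 = 1667 W
From the inner boundary to the diatomaceous earth/gypsum board interface, ΣR_partial = 0.5116 K/W.
T_interface = T_in − Q·ΣR_partial = 1090 °C − (1667)(0.5116) = 237 °C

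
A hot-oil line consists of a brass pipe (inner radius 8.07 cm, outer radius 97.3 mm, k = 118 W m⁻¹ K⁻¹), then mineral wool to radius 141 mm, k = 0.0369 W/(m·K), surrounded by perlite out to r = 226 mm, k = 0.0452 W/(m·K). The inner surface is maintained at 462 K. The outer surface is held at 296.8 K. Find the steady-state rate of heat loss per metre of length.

Q' = 50.7 W/m

Resistance network (inner→outer):
  R'_brass = ln(0.0973/0.0807)/(2πk) = 0.1871/(2π·118) = 2.523×10^-4 m·K/W
  R'_mineral wool = ln(0.141/0.0973)/(2πk) = 0.3710/(2π·0.0369) = 1.600 m·K/W
  R'_perlite = ln(0.226/0.141)/(2πk) = 0.4718/(2π·0.0452) = 1.661 m·K/W
ΣR = 2.523×10^-4 + 1.600 + 1.661 = 3.261 m·K/W
Q' = ΔT/ΣR = (462 K − 296.8 K)/3.261 = 50.7 W/m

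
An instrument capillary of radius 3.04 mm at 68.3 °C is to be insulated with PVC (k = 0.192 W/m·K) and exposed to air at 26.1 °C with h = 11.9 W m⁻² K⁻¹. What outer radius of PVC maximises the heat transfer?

For a cylinder, r_cr = k_ins/h = 0.192/11.9 = 0.0161 m = 1.61 cm

r_cr = 1.61 cm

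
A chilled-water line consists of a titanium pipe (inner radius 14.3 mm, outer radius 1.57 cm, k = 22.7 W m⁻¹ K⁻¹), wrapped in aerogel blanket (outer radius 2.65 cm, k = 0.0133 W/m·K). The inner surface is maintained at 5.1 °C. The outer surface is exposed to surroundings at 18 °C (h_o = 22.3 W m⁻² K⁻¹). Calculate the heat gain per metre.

Treat each layer as a resistance in series:
  R'_titanium = ln(0.0157/0.0143)/(2πk) = 0.09340/(2π·22.7) = 6.549×10^-4 m·K/W
  R'_aerogel blanket = ln(0.0265/0.0157)/(2πk) = 0.5235/(2π·0.0133) = 6.264 m·K/W
  R'_conv,out = 1/(2πr h) = 1/(2π·0.0265·22.3) = 0.2693 m·K/W
ΣR = 6.549×10^-4 + 6.264 + 0.2693 = 6.534 m·K/W
Q' = ΔT/ΣR = (5.1 °C − 18 °C)/6.534 = -1.97 W/m
(Negative Q' ⇒ heat flows inward; heat gain = 1.97 W/m.)

Q' = 1.97 W/m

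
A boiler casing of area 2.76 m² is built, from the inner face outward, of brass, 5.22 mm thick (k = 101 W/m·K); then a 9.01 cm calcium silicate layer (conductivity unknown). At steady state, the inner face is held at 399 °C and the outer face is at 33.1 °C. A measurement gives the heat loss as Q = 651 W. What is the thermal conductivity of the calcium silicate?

k = 0.0581 W/m·K

ΣR = ΔT/Q = |399 − 33.1|/651 = 0.5621 K/W
Known resistances:
  R_brass = L/(kA) = 0.00522/(101·2.76) = 1.873×10^-5 K/W
R_calcium silicate = ΣR − ΣR_known = 0.5621 − 1.873×10^-5 = 0.5621 K/W
L/(kA) = 0.5621 ⇒ k = 0.0901/(0.5621·2.76) = 0.0581 W/m·K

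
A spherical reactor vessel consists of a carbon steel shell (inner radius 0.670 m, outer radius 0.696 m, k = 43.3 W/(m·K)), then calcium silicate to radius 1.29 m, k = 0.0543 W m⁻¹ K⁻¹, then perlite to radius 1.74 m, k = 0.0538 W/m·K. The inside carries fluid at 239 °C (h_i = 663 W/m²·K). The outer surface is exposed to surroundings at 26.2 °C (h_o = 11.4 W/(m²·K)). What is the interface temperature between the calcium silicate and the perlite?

T = 76.3 °C

Series thermal resistances, inner to outer:
  R_conv,in = 1/(4πr²h) = 1/(4π·0.670²·663) = 2.674×10^-4 K/W
  R_carbon steel = (1/0.670 − 1/0.696)/(4πk) = 0.05576/(4π·43.3) = 1.025×10^-4 K/W
  R_calcium silicate = (1/0.696 − 1/1.29)/(4πk) = 0.6616/(4π·0.0543) = 0.9696 K/W
  R_perlite = (1/1.29 − 1/1.74)/(4πk) = 0.2005/(4π·0.0538) = 0.2965 K/W
  R_conv,out = 1/(4πr²h) = 1/(4π·1.74²·11.4) = 0.002306 K/W
ΣR = 2.674×10^-4 + 1.025×10^-4 + 0.9696 + 0.2965 + 0.002306 = 1.269 K/W
Q = ΔT/ΣR = (239 °C − 26.2 °C)/1.269 = 167.7 W
From the inner boundary to the calcium silicate/perlite interface, ΣR_partial = 0.9700 K/W.
T_interface = T_in − Q·ΣR_partial = 239 °C − (167.7)(0.9700) = 76.3 °C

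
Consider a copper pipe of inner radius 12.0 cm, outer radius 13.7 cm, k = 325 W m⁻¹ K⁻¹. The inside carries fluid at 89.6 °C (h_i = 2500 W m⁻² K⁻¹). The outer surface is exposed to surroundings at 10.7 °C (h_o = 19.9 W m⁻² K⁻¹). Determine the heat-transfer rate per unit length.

Q' = 1340 W/m

Resistance network (inner→outer):
  R'_conv,in = 1/(2πr h) = 1/(2π·0.120·2500) = 5.305×10^-4 m·K/W
  R'_copper = ln(0.137/0.120)/(2πk) = 0.1325/(2π·325) = 6.488×10^-5 m·K/W
  R'_conv,out = 1/(2πr h) = 1/(2π·0.137·19.9) = 0.05838 m·K/W
ΣR = 5.305×10^-4 + 6.488×10^-5 + 0.05838 = 0.05898 m·K/W
Q' = ΔT/ΣR = (89.6 °C − 10.7 °C)/0.05898 = 1340 W/m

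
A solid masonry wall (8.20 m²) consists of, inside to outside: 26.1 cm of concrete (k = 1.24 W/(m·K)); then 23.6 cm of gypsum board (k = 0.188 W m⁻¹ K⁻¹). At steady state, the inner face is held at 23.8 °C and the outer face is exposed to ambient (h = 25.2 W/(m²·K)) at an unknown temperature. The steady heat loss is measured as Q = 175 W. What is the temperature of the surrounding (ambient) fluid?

T_out = -8.33 °C

Sum the resistances:
  R_concrete = L/(kA) = 0.261/(1.24·8.20) = 0.02567 K/W
  R_gypsum board = L/(kA) = 0.236/(0.188·8.20) = 0.1531 K/W
  R_conv,out = 1/(hA) = 1/(25.2·8.20) = 0.004839 K/W
ΣR = 0.1836 K/W
ΔT = Q·ΣR = 175 × 0.1836 = 32.13 K
Heat flows outward, so T_out = T_in − ΔT = 23.8 − 32.13 = -8.33 °C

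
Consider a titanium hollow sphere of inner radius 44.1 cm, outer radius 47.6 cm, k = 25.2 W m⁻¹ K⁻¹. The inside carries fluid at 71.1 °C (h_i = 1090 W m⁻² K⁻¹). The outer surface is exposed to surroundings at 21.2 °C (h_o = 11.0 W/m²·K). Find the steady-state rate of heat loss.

Q = 1520 W

Treat each layer as a resistance in series:
  R_conv,in = 1/(4πr²h) = 1/(4π·0.441²·1090) = 3.754×10^-4 K/W
  R_titanium = (1/0.441 − 1/0.476)/(4πk) = 0.1667/(4π·25.2) = 5.265×10^-4 K/W
  R_conv,out = 1/(4πr²h) = 1/(4π·0.476²·11.0) = 0.03193 K/W
ΣR = 3.754×10^-4 + 5.265×10^-4 + 0.03193 = 0.03283 K/W
Q = ΔT/ΣR = (71.1 °C − 21.2 °C)/0.03283 = 1520 W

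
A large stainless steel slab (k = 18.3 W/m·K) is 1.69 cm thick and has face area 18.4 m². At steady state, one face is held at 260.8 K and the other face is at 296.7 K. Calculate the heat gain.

Q = kA·ΔT/L = 18.3 × 18.4 × |260.8 K − 296.7 K| / 0.0169 = 7.15×10^5 W

Q = 715 kW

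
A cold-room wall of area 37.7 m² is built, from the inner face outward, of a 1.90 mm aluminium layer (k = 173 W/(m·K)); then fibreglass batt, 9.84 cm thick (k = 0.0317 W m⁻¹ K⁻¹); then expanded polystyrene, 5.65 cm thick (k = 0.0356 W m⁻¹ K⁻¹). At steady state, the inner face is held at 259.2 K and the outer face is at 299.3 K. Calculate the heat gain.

Resistance network (inner→outer):
  R_aluminium = L/(kA) = 0.00190/(173·37.7) = 2.913×10^-7 K/W
  R_fibreglass batt = L/(kA) = 0.0984/(0.0317·37.7) = 0.08234 K/W
  R_expanded polystyrene = L/(kA) = 0.0565/(0.0356·37.7) = 0.04210 K/W
ΣR = 2.913×10^-7 + 0.08234 + 0.04210 = 0.1244 K/W
Q = ΔT/ΣR = (259.2 K − 299.3 K)/0.1244 = -322 W
(Negative Q ⇒ heat flows inward; heat gain = 322 W.)

Q = 322 W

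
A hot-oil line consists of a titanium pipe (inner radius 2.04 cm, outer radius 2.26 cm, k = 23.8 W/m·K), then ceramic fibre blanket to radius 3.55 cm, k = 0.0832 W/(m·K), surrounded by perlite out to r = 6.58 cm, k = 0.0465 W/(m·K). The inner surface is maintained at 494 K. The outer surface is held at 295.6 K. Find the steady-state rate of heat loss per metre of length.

Resistance network (inner→outer):
  R'_titanium = ln(0.0226/0.0204)/(2πk) = 0.1024/(2π·23.8) = 6.849×10^-4 m·K/W
  R'_ceramic fibre blanket = ln(0.0355/0.0226)/(2πk) = 0.4516/(2π·0.0832) = 0.8638 m·K/W
  R'_perlite = ln(0.0658/0.0355)/(2πk) = 0.6171/(2π·0.0465) = 2.112 m·K/W
ΣR = 6.849×10^-4 + 0.8638 + 2.112 = 2.976 m·K/W
Q' = ΔT/ΣR = (494 K − 295.6 K)/2.976 = 66.7 W/m

Q' = 66.7 W/m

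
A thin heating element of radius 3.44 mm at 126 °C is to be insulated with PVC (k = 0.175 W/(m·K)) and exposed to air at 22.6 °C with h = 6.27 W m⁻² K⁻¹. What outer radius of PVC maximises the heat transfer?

r_cr = 2.79 cm

For a cylinder, r_cr = k_ins/h = 0.175/6.27 = 0.0279 m = 2.79 cm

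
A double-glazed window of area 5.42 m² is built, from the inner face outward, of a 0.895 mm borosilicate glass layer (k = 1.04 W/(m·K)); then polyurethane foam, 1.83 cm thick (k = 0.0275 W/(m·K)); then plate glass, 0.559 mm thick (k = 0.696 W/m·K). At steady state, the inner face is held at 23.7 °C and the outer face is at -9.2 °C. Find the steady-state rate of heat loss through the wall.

Q = 267 W

Resistance network (inner→outer):
  R_borosilicate glass = L/(kA) = 8.95×10^-4/(1.04·5.42) = 1.588×10^-4 K/W
  R_polyurethane foam = L/(kA) = 0.0183/(0.0275·5.42) = 0.1228 K/W
  R_plate glass = L/(kA) = 5.59×10^-4/(0.696·5.42) = 1.482×10^-4 K/W
ΣR = 1.588×10^-4 + 0.1228 + 1.482×10^-4 = 0.1231 K/W
Q = ΔT/ΣR = (23.7 °C − -9.2 °C)/0.1231 = 267 W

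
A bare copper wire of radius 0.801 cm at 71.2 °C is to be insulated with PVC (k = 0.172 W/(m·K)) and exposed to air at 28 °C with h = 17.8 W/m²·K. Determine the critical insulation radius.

For a cylinder, r_cr = k_ins/h = 0.172/17.8 = 0.00966 m = 0.966 cm

r_cr = 0.966 cm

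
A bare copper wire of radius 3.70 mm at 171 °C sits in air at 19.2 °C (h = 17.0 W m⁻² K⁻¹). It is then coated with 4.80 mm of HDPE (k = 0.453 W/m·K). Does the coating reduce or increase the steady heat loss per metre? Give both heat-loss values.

Critical radius for a cylinder: r_cr = k/h = 0.0266 m = 2.66 cm.
Outer radius after coating: r₂ = 0.00370 + 0.00480 = 0.00850 m.
Since r₁ < r_cr and r₂ ≤ r_cr, the coating moves toward the maximum at r_cr — heat loss rises.
Bare: R = 1/(2πr₁h) = 2.530 m·K/W; Q = 151.8/2.530 = 60.0 W/m.
Coated: R = R_cond + R_conv = 1.394 m·K/W; Q = 151.8/1.394 = 109 W/m.

increases: 60.0 → 109 W/m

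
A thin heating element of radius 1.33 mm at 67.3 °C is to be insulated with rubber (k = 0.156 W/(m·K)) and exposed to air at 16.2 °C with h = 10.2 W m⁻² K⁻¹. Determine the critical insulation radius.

For a cylinder, r_cr = k_ins/h = 0.156/10.2 = 0.0153 m = 1.53 cm

r_cr = 1.53 cm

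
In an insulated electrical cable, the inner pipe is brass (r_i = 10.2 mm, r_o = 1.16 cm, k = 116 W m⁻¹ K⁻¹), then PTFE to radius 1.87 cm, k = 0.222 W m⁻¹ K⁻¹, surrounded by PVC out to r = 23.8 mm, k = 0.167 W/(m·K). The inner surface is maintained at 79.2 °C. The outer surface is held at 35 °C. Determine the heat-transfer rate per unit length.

Q' = 77.2 W/m

Series thermal resistances, inner to outer:
  R'_brass = ln(0.0116/0.0102)/(2πk) = 0.1286/(2π·116) = 1.765×10^-4 m·K/W
  R'_PTFE = ln(0.0187/0.0116)/(2πk) = 0.4775/(2π·0.222) = 0.3423 m·K/W
  R'_PVC = ln(0.0238/0.0187)/(2πk) = 0.2412/(2π·0.167) = 0.2298 m·K/W
ΣR = 1.765×10^-4 + 0.3423 + 0.2298 = 0.5723 m·K/W
Q' = ΔT/ΣR = (79.2 °C − 35 °C)/0.5723 = 77.2 W/m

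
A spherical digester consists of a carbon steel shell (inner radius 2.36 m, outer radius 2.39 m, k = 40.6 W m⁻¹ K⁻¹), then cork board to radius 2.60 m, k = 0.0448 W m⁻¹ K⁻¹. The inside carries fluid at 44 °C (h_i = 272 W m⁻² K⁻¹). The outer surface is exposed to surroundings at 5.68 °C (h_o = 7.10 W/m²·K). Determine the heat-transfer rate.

Q = 621 W

Series thermal resistances, inner to outer:
  R_conv,in = 1/(4πr²h) = 1/(4π·2.36²·272) = 5.253×10^-5 K/W
  R_carbon steel = (1/2.36 − 1/2.39)/(4πk) = 0.005319/(4π·40.6) = 1.042×10^-5 K/W
  R_cork board = (1/2.39 − 1/2.60)/(4πk) = 0.03379/(4π·0.0448) = 0.06003 K/W
  R_conv,out = 1/(4πr²h) = 1/(4π·2.60²·7.10) = 0.001658 K/W
ΣR = 5.253×10^-5 + 1.042×10^-5 + 0.06003 + 0.001658 = 0.06175 K/W
Q = ΔT/ΣR = (44 °C − 5.68 °C)/0.06175 = 621 W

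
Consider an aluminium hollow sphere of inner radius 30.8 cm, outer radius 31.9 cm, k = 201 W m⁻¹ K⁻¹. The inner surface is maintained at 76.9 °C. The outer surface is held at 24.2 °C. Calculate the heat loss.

Q = 1.19×10^6 W

Q = 4πk·ΔT/(1/r₁ − 1/r₂) = 4π × 201 × 52.7 / (1/0.308 − 1/0.319) = 1.19×10^6 W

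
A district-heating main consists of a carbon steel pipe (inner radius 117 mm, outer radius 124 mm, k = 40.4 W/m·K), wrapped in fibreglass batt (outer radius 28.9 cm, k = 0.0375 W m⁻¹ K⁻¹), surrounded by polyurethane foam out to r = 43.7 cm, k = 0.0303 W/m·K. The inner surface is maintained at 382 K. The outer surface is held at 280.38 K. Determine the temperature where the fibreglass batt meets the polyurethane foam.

T = 318.7 K

Series thermal resistances, inner to outer:
  R'_carbon steel = ln(0.124/0.117)/(2πk) = 0.05811/(2π·40.4) = 2.289×10^-4 m·K/W
  R'_fibreglass batt = ln(0.289/0.124)/(2πk) = 0.8461/(2π·0.0375) = 3.591 m·K/W
  R'_polyurethane foam = ln(0.437/0.289)/(2πk) = 0.4135/(2π·0.0303) = 2.172 m·K/W
ΣR = 2.289×10^-4 + 3.591 + 2.172 = 5.763 m·K/W
Q' = ΔT/ΣR = (382 K − 280.38 K)/5.763 = 17.63 W/m
From the inner boundary to the fibreglass batt/polyurethane foam interface, ΣR_partial = 3.591 m·K/W.
T_interface = T_in − Q'·ΣR_partial = 382 K − (17.63)(3.591) = 318.7 K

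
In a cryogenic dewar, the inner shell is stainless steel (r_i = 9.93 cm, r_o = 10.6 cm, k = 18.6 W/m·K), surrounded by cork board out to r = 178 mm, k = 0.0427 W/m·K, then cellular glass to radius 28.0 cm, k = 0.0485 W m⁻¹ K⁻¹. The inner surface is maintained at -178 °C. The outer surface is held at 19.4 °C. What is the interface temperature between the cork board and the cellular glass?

Series thermal resistances, inner to outer:
  R_stainless steel = (1/0.0993 − 1/0.106)/(4πk) = 0.6365/(4π·18.6) = 0.002723 K/W
  R_cork board = (1/0.106 − 1/0.178)/(4πk) = 3.816/(4π·0.0427) = 7.112 K/W
  R_cellular glass = (1/0.178 − 1/0.280)/(4πk) = 2.047/(4π·0.0485) = 3.358 K/W
ΣR = 0.002723 + 7.112 + 3.358 = 10.47 K/W
Q = ΔT/ΣR = (-178 °C − 19.4 °C)/10.47 = -18.85 W
From the inner boundary to the cork board/cellular glass interface, ΣR_partial = 7.115 K/W.
T_interface = T_in − Q·ΣR_partial = -178 °C − (-18.85)(7.115) = -43.9 °C

T = -43.9 °C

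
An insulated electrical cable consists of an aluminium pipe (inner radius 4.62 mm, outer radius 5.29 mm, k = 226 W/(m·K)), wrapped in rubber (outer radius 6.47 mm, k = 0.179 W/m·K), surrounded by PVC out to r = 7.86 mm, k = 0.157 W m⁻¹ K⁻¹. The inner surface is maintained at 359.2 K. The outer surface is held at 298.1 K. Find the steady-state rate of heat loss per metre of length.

Series thermal resistances, inner to outer:
  R'_aluminium = ln(0.00529/0.00462)/(2πk) = 0.1354/(2π·226) = 9.537×10^-5 m·K/W
  R'_rubber = ln(0.00647/0.00529)/(2πk) = 0.2014/(2π·0.179) = 0.1790 m·K/W
  R'_PVC = ln(0.00786/0.00647)/(2πk) = 0.1946/(2π·0.157) = 0.1973 m·K/W
ΣR = 9.537×10^-5 + 0.1790 + 0.1973 = 0.3764 m·K/W
Q' = ΔT/ΣR = (359.2 K − 298.1 K)/0.3764 = 162 W/m

Q' = 162 W/m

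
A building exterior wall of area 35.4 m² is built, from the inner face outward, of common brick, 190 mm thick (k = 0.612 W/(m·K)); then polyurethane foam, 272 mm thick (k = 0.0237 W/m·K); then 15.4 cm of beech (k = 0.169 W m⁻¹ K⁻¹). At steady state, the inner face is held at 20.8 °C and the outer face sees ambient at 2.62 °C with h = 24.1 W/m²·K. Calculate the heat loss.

Q = 50.5 W

Treat each layer as a resistance in series:
  R_common brick = L/(kA) = 0.190/(0.612·35.4) = 0.008770 K/W
  R_polyurethane foam = L/(kA) = 0.272/(0.0237·35.4) = 0.3242 K/W
  R_beech = L/(kA) = 0.154/(0.169·35.4) = 0.02574 K/W
  R_conv,out = 1/(hA) = 1/(24.1·35.4) = 0.001172 K/W
ΣR = 0.008770 + 0.3242 + 0.02574 + 0.001172 = 0.3599 K/W
Q = ΔT/ΣR = (20.8 °C − 2.62 °C)/0.3599 = 50.5 W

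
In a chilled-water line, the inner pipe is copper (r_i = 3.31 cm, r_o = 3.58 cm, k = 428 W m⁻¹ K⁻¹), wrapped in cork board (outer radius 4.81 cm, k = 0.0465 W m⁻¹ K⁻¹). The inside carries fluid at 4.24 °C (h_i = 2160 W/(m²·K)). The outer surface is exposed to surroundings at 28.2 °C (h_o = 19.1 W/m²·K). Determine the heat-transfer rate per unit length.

Treat each layer as a resistance in series:
  R'_conv,in = 1/(2πr h) = 1/(2π·0.0331·2160) = 0.002226 m·K/W
  R'_copper = ln(0.0358/0.0331)/(2πk) = 0.07841/(2π·428) = 2.916×10^-5 m·K/W
  R'_cork board = ln(0.0481/0.0358)/(2πk) = 0.2953/(2π·0.0465) = 1.011 m·K/W
  R'_conv,out = 1/(2πr h) = 1/(2π·0.0481·19.1) = 0.1732 m·K/W
ΣR = 0.002226 + 2.916×10^-5 + 1.011 + 0.1732 = 1.186 m·K/W
Q' = ΔT/ΣR = (4.24 °C − 28.2 °C)/1.186 = -20.2 W/m
(Negative Q' ⇒ heat flows inward; heat gain = 20.2 W/m.)

Q' = 20.2 W/m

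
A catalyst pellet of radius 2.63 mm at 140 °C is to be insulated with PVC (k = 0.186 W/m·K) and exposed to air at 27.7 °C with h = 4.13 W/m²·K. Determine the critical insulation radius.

r_cr = 9.01 cm

For a sphere, r_cr = 2k_ins/h = 2·0.186/4.13 = 0.0901 m = 9.01 cm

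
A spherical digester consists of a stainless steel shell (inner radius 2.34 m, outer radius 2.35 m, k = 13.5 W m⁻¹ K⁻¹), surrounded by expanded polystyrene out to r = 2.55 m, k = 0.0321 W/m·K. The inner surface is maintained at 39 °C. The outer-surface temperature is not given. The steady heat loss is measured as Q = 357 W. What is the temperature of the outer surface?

T_out = 9.46 °C

Series resistances:
  R_stainless steel = (1/2.34 − 1/2.35)/(4πk) = 0.001819/(4π·13.5) = 1.072×10^-5 K/W
  R_expanded polystyrene = (1/2.35 − 1/2.55)/(4πk) = 0.03338/(4π·0.0321) = 0.08274 K/W
ΣR = 0.08275 K/W
ΔT = Q·ΣR = 357 × 0.08275 = 29.54 K
Heat flows outward, so T_out = T_in − ΔT = 39 − 29.54 = 9.46 °C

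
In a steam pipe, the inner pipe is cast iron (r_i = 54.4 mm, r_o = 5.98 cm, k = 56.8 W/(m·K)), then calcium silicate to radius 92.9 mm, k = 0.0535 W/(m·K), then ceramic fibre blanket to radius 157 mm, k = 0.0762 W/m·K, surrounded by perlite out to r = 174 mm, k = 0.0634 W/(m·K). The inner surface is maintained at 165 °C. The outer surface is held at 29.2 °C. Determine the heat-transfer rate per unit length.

Q' = 51.0 W/m

Series thermal resistances, inner to outer:
  R'_cast iron = ln(0.0598/0.0544)/(2πk) = 0.09464/(2π·56.8) = 2.652×10^-4 m·K/W
  R'_calcium silicate = ln(0.0929/0.0598)/(2πk) = 0.4405/(2π·0.0535) = 1.310 m·K/W
  R'_ceramic fibre blanket = ln(0.157/0.0929)/(2πk) = 0.5247/(2π·0.0762) = 1.096 m·K/W
  R'_perlite = ln(0.174/0.157)/(2πk) = 0.1028/(2π·0.0634) = 0.2581 m·K/W
ΣR = 2.652×10^-4 + 1.310 + 1.096 + 0.2581 = 2.664 m·K/W
Q' = ΔT/ΣR = (165 °C − 29.2 °C)/2.664 = 51.0 W/m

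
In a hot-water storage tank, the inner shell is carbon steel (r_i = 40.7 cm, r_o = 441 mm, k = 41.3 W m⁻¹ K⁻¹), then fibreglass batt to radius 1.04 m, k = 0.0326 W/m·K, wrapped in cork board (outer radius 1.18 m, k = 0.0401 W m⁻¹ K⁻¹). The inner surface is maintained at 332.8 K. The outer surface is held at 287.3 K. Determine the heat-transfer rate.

Treat each layer as a resistance in series:
  R_carbon steel = (1/0.407 − 1/0.441)/(4πk) = 0.1894/(4π·41.3) = 3.650×10^-4 K/W
  R_fibreglass batt = (1/0.441 − 1/1.04)/(4πk) = 1.306/(4π·0.0326) = 3.188 K/W
  R_cork board = (1/1.04 − 1/1.18)/(4πk) = 0.1141/(4π·0.0401) = 0.2264 K/W
ΣR = 3.650×10^-4 + 3.188 + 0.2264 = 3.415 K/W
Q = ΔT/ΣR = (332.8 K − 287.3 K)/3.415 = 13.3 W

Q = 13.3 W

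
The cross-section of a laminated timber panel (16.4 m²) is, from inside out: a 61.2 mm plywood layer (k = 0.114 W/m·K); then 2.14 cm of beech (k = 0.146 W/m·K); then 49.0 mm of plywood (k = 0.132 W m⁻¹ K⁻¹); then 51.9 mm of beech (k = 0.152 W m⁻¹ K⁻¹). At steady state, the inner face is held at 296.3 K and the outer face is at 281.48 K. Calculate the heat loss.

Treat each layer as a resistance in series:
  R_plywood = L/(kA) = 0.0612/(0.114·16.4) = 0.03273 K/W
  R_beech = L/(kA) = 0.0214/(0.146·16.4) = 0.008938 K/W
  R_plywood = L/(kA) = 0.0490/(0.132·16.4) = 0.02263 K/W
  R_beech = L/(kA) = 0.0519/(0.152·16.4) = 0.02082 K/W
ΣR = 0.03273 + 0.008938 + 0.02263 + 0.02082 = 0.08512 K/W
Q = ΔT/ΣR = (296.3 K − 281.48 K)/0.08512 = 174 W

Q = 174 W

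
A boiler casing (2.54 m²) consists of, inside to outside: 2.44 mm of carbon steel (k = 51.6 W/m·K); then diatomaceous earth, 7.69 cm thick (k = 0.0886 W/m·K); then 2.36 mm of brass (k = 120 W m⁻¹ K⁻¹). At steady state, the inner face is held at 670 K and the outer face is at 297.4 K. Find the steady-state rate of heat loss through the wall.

Treat each layer as a resistance in series:
  R_carbon steel = L/(kA) = 0.00244/(51.6·2.54) = 1.862×10^-5 K/W
  R_diatomaceous earth = L/(kA) = 0.0769/(0.0886·2.54) = 0.3417 K/W
  R_brass = L/(kA) = 0.00236/(120·2.54) = 7.743×10^-6 K/W
ΣR = 1.862×10^-5 + 0.3417 + 7.743×10^-6 = 0.3417 K/W
Q = ΔT/ΣR = (670 K − 297.4 K)/0.3417 = 1090 W

Q = 1090 W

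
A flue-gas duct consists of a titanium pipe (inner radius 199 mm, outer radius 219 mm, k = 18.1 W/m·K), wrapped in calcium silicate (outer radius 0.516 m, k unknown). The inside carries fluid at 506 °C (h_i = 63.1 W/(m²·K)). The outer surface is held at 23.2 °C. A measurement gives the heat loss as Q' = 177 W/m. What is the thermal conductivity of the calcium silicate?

ΣR = ΔT/Q' = |506 − 23.2|/177 = 2.728 m·K/W
Known resistances:
  R'_conv,in = 1/(2πr h) = 1/(2π·0.199·63.1) = 0.01267 m·K/W
  R'_titanium = ln(0.219/0.199)/(2πk) = 0.09577/(2π·18.1) = 8.421×10^-4 m·K/W
R_calcium silicate = ΣR − ΣR_known = 2.728 − 0.01351 = 2.714 m·K/W
ln(r₂/r₁)/(2πk) = 2.714 ⇒ k = 0.8570/(2π·2.714) = 0.0503 W/m·K

k = 0.0503 W/m·K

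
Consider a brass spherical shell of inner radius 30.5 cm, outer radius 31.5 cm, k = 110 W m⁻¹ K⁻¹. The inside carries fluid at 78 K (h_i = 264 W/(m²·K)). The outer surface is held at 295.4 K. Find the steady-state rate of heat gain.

Q = 65600 W

Treat each layer as a resistance in series:
  R_conv,in = 1/(4πr²h) = 1/(4π·0.305²·264) = 0.003240 K/W
  R_brass = (1/0.305 − 1/0.315)/(4πk) = 0.1041/(4π·110) = 7.530×10^-5 K/W
ΣR = 0.003240 + 7.530×10^-5 = 0.003315 K/W
Q = ΔT/ΣR = (78 K − 295.4 K)/0.003315 = -65600 W
(Negative Q ⇒ heat flows inward; heat gain = 65600 W.)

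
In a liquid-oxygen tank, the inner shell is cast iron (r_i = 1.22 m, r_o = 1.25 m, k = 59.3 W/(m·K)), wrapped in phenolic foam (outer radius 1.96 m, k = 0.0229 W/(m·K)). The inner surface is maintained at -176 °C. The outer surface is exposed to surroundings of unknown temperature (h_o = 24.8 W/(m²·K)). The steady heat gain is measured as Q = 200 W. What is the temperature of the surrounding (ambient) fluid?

Sum the resistances:
  R_cast iron = (1/1.22 − 1/1.25)/(4πk) = 0.01967/(4π·59.3) = 2.640×10^-5 K/W
  R_phenolic foam = (1/1.25 − 1/1.96)/(4πk) = 0.2898/(4π·0.0229) = 1.007 K/W
  R_conv,out = 1/(4πr²h) = 1/(4π·1.96²·24.8) = 8.353×10^-4 K/W
ΣR = 1.008 K/W
ΔT = Q·ΣR = 200 × 1.008 = 201.6 K
Heat flows inward, so T_out = T_in + ΔT = -176 + 201.6 = 25.6 °C

T_out = 25.6 °C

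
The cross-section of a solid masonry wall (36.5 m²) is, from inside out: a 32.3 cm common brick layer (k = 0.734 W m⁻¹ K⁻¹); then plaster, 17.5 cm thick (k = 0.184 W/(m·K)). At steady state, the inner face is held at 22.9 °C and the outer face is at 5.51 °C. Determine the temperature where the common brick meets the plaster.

Resistance network (inner→outer):
  R_common brick = L/(kA) = 0.323/(0.734·36.5) = 0.01206 K/W
  R_plaster = L/(kA) = 0.175/(0.184·36.5) = 0.02606 K/W
ΣR = 0.01206 + 0.02606 = 0.03812 K/W
Q = ΔT/ΣR = (22.9 °C − 5.51 °C)/0.03812 = 456.2 W
From the inner boundary to the common brick/plaster interface, ΣR_partial = 0.01206 K/W.
T_interface = T_in − Q·ΣR_partial = 22.9 °C − (456.2)(0.01206) = 17.4 °C

T = 17.4 °C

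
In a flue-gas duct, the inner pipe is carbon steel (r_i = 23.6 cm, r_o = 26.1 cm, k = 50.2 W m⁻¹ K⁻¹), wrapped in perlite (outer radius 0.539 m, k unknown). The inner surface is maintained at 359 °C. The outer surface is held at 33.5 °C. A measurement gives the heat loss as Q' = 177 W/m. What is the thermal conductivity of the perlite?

ΣR = ΔT/Q' = |359 − 33.5|/177 = 1.839 m·K/W
Known resistances:
  R'_carbon steel = ln(0.261/0.236)/(2πk) = 0.1007/(2π·50.2) = 3.192×10^-4 m·K/W
R_perlite = ΣR − ΣR_known = 1.839 − 3.192×10^-4 = 1.839 m·K/W
ln(r₂/r₁)/(2πk) = 1.839 ⇒ k = 0.7252/(2π·1.839) = 0.0628 W/m·K

k = 0.0628 W/m·K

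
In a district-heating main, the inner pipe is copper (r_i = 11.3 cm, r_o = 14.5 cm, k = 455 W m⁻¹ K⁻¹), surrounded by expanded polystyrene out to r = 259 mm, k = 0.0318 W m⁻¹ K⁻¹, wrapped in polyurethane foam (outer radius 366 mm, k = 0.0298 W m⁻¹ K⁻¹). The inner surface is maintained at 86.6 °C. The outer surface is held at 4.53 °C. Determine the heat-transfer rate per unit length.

Treat each layer as a resistance in series:
  R'_copper = ln(0.145/0.113)/(2πk) = 0.2493/(2π·455) = 8.722×10^-5 m·K/W
  R'_expanded polystyrene = ln(0.259/0.145)/(2πk) = 0.5801/(2π·0.0318) = 2.903 m·K/W
  R'_polyurethane foam = ln(0.366/0.259)/(2πk) = 0.3458/(2π·0.0298) = 1.847 m·K/W
ΣR = 8.722×10^-5 + 2.903 + 1.847 = 4.750 m·K/W
Q' = ΔT/ΣR = (86.6 °C − 4.53 °C)/4.750 = 17.3 W/m

Q' = 17.3 W/m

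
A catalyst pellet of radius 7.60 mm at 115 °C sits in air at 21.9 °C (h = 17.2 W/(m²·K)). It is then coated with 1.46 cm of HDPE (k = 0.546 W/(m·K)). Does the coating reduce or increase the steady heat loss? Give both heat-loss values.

Critical radius for a sphere: r_cr = 2k/h = 0.0635 m = 6.35 cm.
Outer radius after coating: r₂ = 0.00760 + 0.0146 = 0.02220 m.
Since r₁ < r_cr and r₂ ≤ r_cr, the coating moves toward the maximum at r_cr — heat loss rises.
Bare: R = 1/(4πr₁²h) = 80.10 K/W; Q = 93.1/80.10 = 1.16 W.
Coated: R = R_cond + R_conv = 22.00 K/W; Q = 93.1/22.00 = 4.23 W.

increases: 1.16 → 4.23 W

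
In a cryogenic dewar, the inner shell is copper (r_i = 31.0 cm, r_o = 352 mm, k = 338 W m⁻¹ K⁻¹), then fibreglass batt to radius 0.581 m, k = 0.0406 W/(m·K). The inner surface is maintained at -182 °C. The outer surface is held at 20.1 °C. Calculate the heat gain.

Q = 92.1 W

Series thermal resistances, inner to outer:
  R_copper = (1/0.310 − 1/0.352)/(4πk) = 0.3849/(4π·338) = 9.062×10^-5 K/W
  R_fibreglass batt = (1/0.352 − 1/0.581)/(4πk) = 1.120/(4π·0.0406) = 2.195 K/W
ΣR = 9.062×10^-5 + 2.195 = 2.195 K/W
Q = ΔT/ΣR = (-182 °C − 20.1 °C)/2.195 = -92.1 W
(Negative Q ⇒ heat flows inward; heat gain = 92.1 W.)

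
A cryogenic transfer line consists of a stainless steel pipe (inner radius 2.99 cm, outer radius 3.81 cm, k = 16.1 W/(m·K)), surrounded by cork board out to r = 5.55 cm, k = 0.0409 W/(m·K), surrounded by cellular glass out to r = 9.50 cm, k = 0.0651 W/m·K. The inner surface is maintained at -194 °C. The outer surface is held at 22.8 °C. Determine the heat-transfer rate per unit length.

Q' = 78.0 W/m

Series thermal resistances, inner to outer:
  R'_stainless steel = ln(0.0381/0.0299)/(2πk) = 0.2424/(2π·16.1) = 0.002396 m·K/W
  R'_cork board = ln(0.0555/0.0381)/(2πk) = 0.3762/(2π·0.0409) = 1.464 m·K/W
  R'_cellular glass = ln(0.0950/0.0555)/(2πk) = 0.5375/(2π·0.0651) = 1.314 m·K/W
ΣR = 0.002396 + 1.464 + 1.314 = 2.780 m·K/W
Q' = ΔT/ΣR = (-194 °C − 22.8 °C)/2.780 = -78.0 W/m
(Negative Q' ⇒ heat flows inward; heat gain = 78.0 W/m.)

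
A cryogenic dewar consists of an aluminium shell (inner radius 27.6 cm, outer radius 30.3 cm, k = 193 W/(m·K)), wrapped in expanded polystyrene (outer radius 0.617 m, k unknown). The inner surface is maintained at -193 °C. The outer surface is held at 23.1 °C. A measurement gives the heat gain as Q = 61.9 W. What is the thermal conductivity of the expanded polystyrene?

k = 0.0383 W/m·K

ΣR = ΔT/Q = |-193 − 23.1|/61.9 = 3.491 K/W
Known resistances:
  R_aluminium = (1/0.276 − 1/0.303)/(4πk) = 0.3229/(4π·193) = 1.331×10^-4 K/W
R_expanded polystyrene = ΣR − ΣR_known = 3.491 − 1.331×10^-4 = 3.491 K/W
(1/r₁−1/r₂)/(4πk) = 3.491 ⇒ k = 1.680/(4π·3.491) = 0.0383 W/m·K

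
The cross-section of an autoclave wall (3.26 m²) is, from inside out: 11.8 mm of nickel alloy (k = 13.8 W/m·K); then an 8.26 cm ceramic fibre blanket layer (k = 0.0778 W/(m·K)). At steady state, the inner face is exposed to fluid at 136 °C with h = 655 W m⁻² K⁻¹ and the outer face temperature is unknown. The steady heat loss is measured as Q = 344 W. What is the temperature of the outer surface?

Series resistances:
  R_conv,in = 1/(hA) = 1/(655·3.26) = 4.683×10^-4 K/W
  R_nickel alloy = L/(kA) = 0.0118/(13.8·3.26) = 2.623×10^-4 K/W
  R_ceramic fibre blanket = L/(kA) = 0.0826/(0.0778·3.26) = 0.3257 K/W
ΣR = 0.3264 K/W
ΔT = Q·ΣR = 344 × 0.3264 = 112.3 K
Heat flows outward, so T_out = T_in − ΔT = 136 − 112.3 = 23.7 °C

T_out = 23.7 °C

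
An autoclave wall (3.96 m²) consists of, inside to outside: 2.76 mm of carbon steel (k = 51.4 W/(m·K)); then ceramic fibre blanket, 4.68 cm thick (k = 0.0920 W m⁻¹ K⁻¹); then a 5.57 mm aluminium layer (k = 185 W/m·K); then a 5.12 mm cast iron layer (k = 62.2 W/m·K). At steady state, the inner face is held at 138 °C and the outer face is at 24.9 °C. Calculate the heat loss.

Q = 880 W

Series thermal resistances, inner to outer:
  R_carbon steel = L/(kA) = 0.00276/(51.4·3.96) = 1.356×10^-5 K/W
  R_ceramic fibre blanket = L/(kA) = 0.0468/(0.0920·3.96) = 0.1285 K/W
  R_aluminium = L/(kA) = 0.00557/(185·3.96) = 7.603×10^-6 K/W
  R_cast iron = L/(kA) = 0.00512/(62.2·3.96) = 2.079×10^-5 K/W
ΣR = 1.356×10^-5 + 0.1285 + 7.603×10^-6 + 2.079×10^-5 = 0.1285 K/W
Q = ΔT/ΣR = (138 °C − 24.9 °C)/0.1285 = 880 W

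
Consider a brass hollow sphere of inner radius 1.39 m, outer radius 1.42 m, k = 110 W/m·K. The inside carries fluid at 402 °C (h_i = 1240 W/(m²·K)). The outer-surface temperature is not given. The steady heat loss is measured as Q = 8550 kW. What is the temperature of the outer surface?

T_out = 24.0 °C

Series resistances:
  R_conv,in = 1/(4πr²h) = 1/(4π·1.39²·1240) = 3.322×10^-5 K/W
  R_brass = (1/1.39 − 1/1.42)/(4πk) = 0.01520/(4π·110) = 1.100×10^-5 K/W
ΣR = 4.421×10^-5 K/W
ΔT = Q·ΣR = 8.55×10^6 × 4.421×10^-5 = 378.0 K
Heat flows outward, so T_out = T_in − ΔT = 402 − 378.0 = 24.0 °C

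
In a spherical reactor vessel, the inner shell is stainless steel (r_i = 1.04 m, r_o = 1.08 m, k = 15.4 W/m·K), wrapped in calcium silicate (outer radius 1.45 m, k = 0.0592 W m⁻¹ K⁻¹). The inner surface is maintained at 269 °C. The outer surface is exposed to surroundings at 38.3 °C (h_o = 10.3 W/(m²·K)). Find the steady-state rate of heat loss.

Q = 718 W

Series thermal resistances, inner to outer:
  R_stainless steel = (1/1.04 − 1/1.08)/(4πk) = 0.03561/(4π·15.4) = 1.840×10^-4 K/W
  R_calcium silicate = (1/1.08 − 1/1.45)/(4πk) = 0.2363/(4π·0.0592) = 0.3176 K/W
  R_conv,out = 1/(4πr²h) = 1/(4π·1.45²·10.3) = 0.003675 K/W
ΣR = 1.840×10^-4 + 0.3176 + 0.003675 = 0.3215 K/W
Q = ΔT/ΣR = (269 °C − 38.3 °C)/0.3215 = 718 W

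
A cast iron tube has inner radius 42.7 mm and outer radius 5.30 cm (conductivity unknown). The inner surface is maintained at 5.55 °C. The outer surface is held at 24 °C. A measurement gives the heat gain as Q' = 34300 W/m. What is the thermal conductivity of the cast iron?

k = 63.9 W/m·K

ΣR = ΔT/Q' = |5.55 − 24|/34300 = 5.379×10^-4 m·K/W
ln(r₂/r₁)/(2πk) = 5.379×10^-4 ⇒ k = 0.2161/(2π·5.379×10^-4) = 63.9 W/m·K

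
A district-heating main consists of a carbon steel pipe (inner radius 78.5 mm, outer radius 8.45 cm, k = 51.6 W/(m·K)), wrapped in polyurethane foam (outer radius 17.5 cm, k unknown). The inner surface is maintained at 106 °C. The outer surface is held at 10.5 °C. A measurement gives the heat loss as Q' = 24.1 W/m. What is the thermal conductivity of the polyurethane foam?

ΣR = ΔT/Q' = |106 − 10.5|/24.1 = 3.963 m·K/W
Known resistances:
  R'_carbon steel = ln(0.0845/0.0785)/(2πk) = 0.07365/(2π·51.6) = 2.272×10^-4 m·K/W
R_polyurethane foam = ΣR − ΣR_known = 3.963 − 2.272×10^-4 = 3.963 m·K/W
ln(r₂/r₁)/(2πk) = 3.963 ⇒ k = 0.7280/(2π·3.963) = 0.0292 W/m·K

k = 0.0292 W/m·K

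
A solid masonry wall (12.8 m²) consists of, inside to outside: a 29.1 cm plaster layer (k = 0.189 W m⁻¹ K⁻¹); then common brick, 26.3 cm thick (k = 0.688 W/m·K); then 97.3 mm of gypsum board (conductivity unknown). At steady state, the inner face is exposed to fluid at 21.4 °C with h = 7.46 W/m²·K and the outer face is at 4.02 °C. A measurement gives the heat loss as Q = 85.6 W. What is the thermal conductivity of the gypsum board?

k = 0.179 W/m·K

ΣR = ΔT/Q = |21.4 − 4.02|/85.6 = 0.2030 K/W
Known resistances:
  R_conv,in = 1/(hA) = 1/(7.46·12.8) = 0.01047 K/W
  R_plaster = L/(kA) = 0.291/(0.189·12.8) = 0.1203 K/W
  R_common brick = L/(kA) = 0.263/(0.688·12.8) = 0.02986 K/W
R_gypsum board = ΣR − ΣR_known = 0.2030 − 0.1606 = 0.04240 K/W
L/(kA) = 0.04240 ⇒ k = 0.0973/(0.04240·12.8) = 0.179 W/m·K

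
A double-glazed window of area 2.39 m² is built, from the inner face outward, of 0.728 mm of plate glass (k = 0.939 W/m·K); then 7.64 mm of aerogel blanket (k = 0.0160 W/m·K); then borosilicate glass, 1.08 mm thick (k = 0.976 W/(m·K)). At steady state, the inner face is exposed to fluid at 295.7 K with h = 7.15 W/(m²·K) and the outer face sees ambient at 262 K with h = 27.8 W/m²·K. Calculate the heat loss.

Series thermal resistances, inner to outer:
  R_conv,in = 1/(hA) = 1/(7.15·2.39) = 0.05852 K/W
  R_plate glass = L/(kA) = 7.28×10^-4/(0.939·2.39) = 3.244×10^-4 K/W
  R_aerogel blanket = L/(kA) = 0.00764/(0.0160·2.39) = 0.1998 K/W
  R_borosilicate glass = L/(kA) = 0.00108/(0.976·2.39) = 4.630×10^-4 K/W
  R_conv,out = 1/(hA) = 1/(27.8·2.39) = 0.01505 K/W
ΣR = 0.05852 + 3.244×10^-4 + 0.1998 + 4.630×10^-4 + 0.01505 = 0.2742 K/W
Q = ΔT/ΣR = (295.7 K − 262 K)/0.2742 = 123 W

Q = 123 W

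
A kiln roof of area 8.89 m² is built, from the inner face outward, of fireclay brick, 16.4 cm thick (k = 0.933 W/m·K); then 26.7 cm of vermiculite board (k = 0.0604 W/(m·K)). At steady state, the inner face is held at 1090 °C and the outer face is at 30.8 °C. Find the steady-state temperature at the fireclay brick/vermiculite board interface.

T = 1049 °C

Resistance network (inner→outer):
  R_fireclay brick = L/(kA) = 0.164/(0.933·8.89) = 0.01977 K/W
  R_vermiculite board = L/(kA) = 0.267/(0.0604·8.89) = 0.4972 K/W
ΣR = 0.01977 + 0.4972 = 0.5170 K/W
Q = ΔT/ΣR = (1090 °C − 30.8 °C)/0.5170 = 2049 W
From the inner boundary to the fireclay brick/vermiculite board interface, ΣR_partial = 0.01977 K/W.
T_interface = T_in − Q·ΣR_partial = 1090 °C − (2049)(0.01977) = 1049 °C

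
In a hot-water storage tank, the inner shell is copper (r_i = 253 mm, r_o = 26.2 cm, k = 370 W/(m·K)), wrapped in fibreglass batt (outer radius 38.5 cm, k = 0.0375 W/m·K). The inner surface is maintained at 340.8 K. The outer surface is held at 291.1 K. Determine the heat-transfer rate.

Q = 19.2 W

Series thermal resistances, inner to outer:
  R_copper = (1/0.253 − 1/0.262)/(4πk) = 0.1358/(4π·370) = 2.920×10^-5 K/W
  R_fibreglass batt = (1/0.262 − 1/0.385)/(4πk) = 1.219/(4π·0.0375) = 2.588 K/W
ΣR = 2.920×10^-5 + 2.588 = 2.588 K/W
Q = ΔT/ΣR = (340.8 K − 291.1 K)/2.588 = 19.2 W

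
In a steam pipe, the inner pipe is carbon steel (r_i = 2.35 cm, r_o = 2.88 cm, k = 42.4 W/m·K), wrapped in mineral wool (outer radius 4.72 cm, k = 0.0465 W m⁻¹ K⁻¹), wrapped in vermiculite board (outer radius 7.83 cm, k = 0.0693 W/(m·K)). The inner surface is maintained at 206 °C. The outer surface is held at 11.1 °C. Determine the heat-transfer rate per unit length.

Q' = 68.3 W/m

Series thermal resistances, inner to outer:
  R'_carbon steel = ln(0.0288/0.0235)/(2πk) = 0.2034/(2π·42.4) = 7.634×10^-4 m·K/W
  R'_mineral wool = ln(0.0472/0.0288)/(2πk) = 0.4940/(2π·0.0465) = 1.691 m·K/W
  R'_vermiculite board = ln(0.0783/0.0472)/(2πk) = 0.5062/(2π·0.0693) = 1.162 m·K/W
ΣR = 7.634×10^-4 + 1.691 + 1.162 = 2.854 m·K/W
Q' = ΔT/ΣR = (206 °C − 11.1 °C)/2.854 = 68.3 W/m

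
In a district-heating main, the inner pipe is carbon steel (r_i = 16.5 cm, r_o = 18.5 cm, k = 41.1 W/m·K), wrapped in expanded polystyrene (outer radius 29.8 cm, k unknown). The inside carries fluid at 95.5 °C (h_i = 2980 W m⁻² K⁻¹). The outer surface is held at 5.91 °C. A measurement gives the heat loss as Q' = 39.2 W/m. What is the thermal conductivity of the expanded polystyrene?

k = 0.0332 W/m·K

ΣR = ΔT/Q' = |95.5 − 5.91|/39.2 = 2.285 m·K/W
Known resistances:
  R'_conv,in = 1/(2πr h) = 1/(2π·0.165·2980) = 3.237×10^-4 m·K/W
  R'_carbon steel = ln(0.185/0.165)/(2πk) = 0.1144/(2π·41.1) = 4.430×10^-4 m·K/W
R_expanded polystyrene = ΣR − ΣR_known = 2.285 − 7.667×10^-4 = 2.284 m·K/W
ln(r₂/r₁)/(2πk) = 2.284 ⇒ k = 0.4767/(2π·2.284) = 0.0332 W/m·K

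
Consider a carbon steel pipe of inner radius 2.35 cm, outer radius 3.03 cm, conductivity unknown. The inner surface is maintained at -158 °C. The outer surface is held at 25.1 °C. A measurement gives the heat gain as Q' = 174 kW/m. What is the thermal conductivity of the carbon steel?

ΣR = ΔT/Q' = |-158 − 25.1|/1.74×10^5 = 0.001052 m·K/W
ln(r₂/r₁)/(2πk) = 0.001052 ⇒ k = 0.2541/(2π·0.001052) = 38.4 W/m·K

k = 38.4 W/m·K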